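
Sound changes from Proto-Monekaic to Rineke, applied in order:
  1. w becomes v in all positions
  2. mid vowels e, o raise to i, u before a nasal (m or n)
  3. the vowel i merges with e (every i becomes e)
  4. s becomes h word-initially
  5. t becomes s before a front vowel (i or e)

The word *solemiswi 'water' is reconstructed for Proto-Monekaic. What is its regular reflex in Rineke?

holemesve

Rineke: start from *solemiswi.
  rule 1 (unconditioned shift): solemiswi → solemisvi
  rule 2 (pre-nasal raising): solemisvi → solimisvi
  rule 3 (vowel merger): solimisvi → solemesve
  rule 4 (debuccalisation): solemesve → holemesve
  rule 5: no change — holemesve
  ⇒ Rineke holemesve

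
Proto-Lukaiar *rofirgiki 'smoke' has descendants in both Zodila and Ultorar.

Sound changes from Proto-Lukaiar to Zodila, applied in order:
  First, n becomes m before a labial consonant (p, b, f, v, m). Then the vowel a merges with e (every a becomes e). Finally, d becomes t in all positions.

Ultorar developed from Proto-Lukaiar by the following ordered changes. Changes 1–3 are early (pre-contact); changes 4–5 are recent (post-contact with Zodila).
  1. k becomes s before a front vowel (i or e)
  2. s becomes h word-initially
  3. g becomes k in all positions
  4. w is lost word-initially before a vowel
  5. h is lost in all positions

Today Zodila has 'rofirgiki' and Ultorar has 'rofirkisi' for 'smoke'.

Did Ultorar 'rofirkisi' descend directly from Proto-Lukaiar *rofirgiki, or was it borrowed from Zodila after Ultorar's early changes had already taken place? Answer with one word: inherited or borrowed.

inherited

If inherited, *rofirgiki would pass through all of Ultorar's changes:
Ultorar: *rofirgiki
  rofirgiki → rofirgisi   [palatalisation]
  rofirgisi (rule 2 does not apply)
  rofirgisi → rofirkisi   [unconditioned shift]
  rofirkisi (rule 4 does not apply)
  rofirkisi (rule 5 does not apply)
  giving Ultorar rofirkisi.
If borrowed from Zodila 'rofirgiki' after the early changes, it would undergo only the recent ones:
  rule 4 (glide loss): no change (rofirgiki)
  rule 5 (h-loss): no change (rofirgiki)
  ⇒ as a loan: rofirgiki
Ultorar 'rofirkisi' matches the inherited outcome exactly, so it is an inherited cognate, not a loan.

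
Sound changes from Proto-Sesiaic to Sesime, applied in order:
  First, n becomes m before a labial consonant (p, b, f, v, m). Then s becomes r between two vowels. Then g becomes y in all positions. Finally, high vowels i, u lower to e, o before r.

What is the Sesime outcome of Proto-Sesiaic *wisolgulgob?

Sesime: start from *wisolgulgob.
  rule 1: no change — wisolgulgob
  rule 2 (rhotacism): wisolgulgob → wirolgulgob
  rule 3 (unconditioned shift): wirolgulgob → wirolyulyob
  rule 4 (pre-rhotic lowering): wirolyulyob → werolyulyob
  ⇒ Sesime werolyulyob

werolyulyob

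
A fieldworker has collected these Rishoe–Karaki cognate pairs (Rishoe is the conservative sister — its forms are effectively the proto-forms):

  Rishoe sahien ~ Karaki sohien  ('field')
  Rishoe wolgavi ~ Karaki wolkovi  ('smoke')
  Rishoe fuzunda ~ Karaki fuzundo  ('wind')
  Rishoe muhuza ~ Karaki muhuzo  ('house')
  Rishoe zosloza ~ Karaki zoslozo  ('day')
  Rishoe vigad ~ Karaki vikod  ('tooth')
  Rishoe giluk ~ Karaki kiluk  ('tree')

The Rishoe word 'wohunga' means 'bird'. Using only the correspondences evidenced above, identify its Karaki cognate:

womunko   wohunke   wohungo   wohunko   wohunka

wolgavi ~ wolkovi — Rishoe g corresponds to Karaki k after a consonant, before a back vowel.
fuzunda ~ fuzundo, muhuza ~ muhuzo — Rishoe a corresponds to Karaki o word-finally.
Applying these to Rishoe 'wohunga':
  wohunga → wohunka   (g→k after a consonant, before a back vowel)
  wohunka → wohunko   (a→o word-finally)
So the Karaki cognate is 'wohunko'.

wohunko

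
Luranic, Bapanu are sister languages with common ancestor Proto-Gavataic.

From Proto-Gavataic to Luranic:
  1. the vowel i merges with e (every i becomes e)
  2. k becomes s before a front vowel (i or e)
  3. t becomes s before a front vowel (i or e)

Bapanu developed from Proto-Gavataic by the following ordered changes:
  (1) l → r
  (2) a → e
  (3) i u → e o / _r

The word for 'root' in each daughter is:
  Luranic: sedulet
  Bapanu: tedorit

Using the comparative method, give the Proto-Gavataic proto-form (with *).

Position 1: Luranic has s, Bapanu has t. Bapanu preserves t here (none of its changes turn any other segment into t), so the proto-segment is *t.
Position 4: Luranic has u, Bapanu has o. Luranic preserves u here (none of its changes turn any other segment into u), so the proto-segment is *u.
This points to *tedulit. Verify forward in each daughter:
Luranic: *tedulit > tedulet > sedulet  (by vowel merger, palatalisation)
Bapanu: *tedulit
  tedulit → tedurit   [unconditioned shift]
  tedurit (rule 2 does not apply)
  tedurit → tedorit   [pre-rhotic lowering]
  giving Bapanu tedorit.
No other proto-form is consistent with every reflex, so the reconstruction is *tedulit.

*tedulit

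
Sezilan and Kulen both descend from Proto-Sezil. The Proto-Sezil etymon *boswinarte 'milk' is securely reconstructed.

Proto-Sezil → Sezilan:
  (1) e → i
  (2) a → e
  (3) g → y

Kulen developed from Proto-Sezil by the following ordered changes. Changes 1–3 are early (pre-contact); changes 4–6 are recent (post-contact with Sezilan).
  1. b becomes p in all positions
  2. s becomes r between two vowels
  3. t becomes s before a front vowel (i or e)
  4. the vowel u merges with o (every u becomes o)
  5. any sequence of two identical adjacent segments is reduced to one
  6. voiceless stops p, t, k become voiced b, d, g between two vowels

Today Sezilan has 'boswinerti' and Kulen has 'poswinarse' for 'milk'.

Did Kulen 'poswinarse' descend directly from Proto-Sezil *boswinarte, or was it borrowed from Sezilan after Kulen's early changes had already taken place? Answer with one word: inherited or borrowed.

inherited

If inherited, *boswinarte would pass through all of Kulen's changes:
Kulen: *boswinarte > poswinarte > poswinarse  (by unconditioned shift, palatalisation)
If borrowed from Sezilan 'boswinerti' after the early changes, it would undergo only the recent ones:
  rule 4 (vowel merger): no change (boswinerti)
  rule 5 (degemination): no change (boswinerti)
  rule 6 (intervocalic voicing): no change (boswinerti)
  ⇒ as a loan: boswinerti
Kulen 'poswinarse' matches the inherited outcome exactly, so it is an inherited cognate, not a loan.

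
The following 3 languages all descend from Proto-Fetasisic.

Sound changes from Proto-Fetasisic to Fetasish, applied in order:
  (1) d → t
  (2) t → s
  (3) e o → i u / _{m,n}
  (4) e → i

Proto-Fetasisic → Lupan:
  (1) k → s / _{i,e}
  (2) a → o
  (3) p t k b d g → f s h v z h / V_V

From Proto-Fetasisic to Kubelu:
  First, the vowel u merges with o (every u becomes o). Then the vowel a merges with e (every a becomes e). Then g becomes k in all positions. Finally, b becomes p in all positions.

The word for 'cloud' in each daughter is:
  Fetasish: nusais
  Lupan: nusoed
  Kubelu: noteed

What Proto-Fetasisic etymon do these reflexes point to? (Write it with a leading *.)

Position 2: Fetasish has u, Lupan has u, Kubelu has o. Lupan preserves u here (none of its changes turn any other segment into u), so the proto-segment is *u.
Position 3: Fetasish has s, Lupan has s, Kubelu has t. Kubelu preserves t here (none of its changes turn any other segment into t), so the proto-segment is *t.
Verify the candidate proto-form against each daughter:
Fetasish: start from *nutaed.
  rule 1 (unconditioned shift): nutaed → nutaet
  rule 2 (unconditioned shift): nutaet → nusaes
  rule 3: no change — nusaes
  rule 4 (vowel merger): nusaes → nusais
  ⇒ Fetasish nusais
Lupan: *nutaed > nutoed > nusoed  (by vowel merger, intervocalic lenition)
Kubelu: *nutaed
  nutaed → notaed   [vowel merger]
  notaed → noteed   [vowel merger]
  noteed (rule 3 does not apply)
  noteed (rule 4 does not apply)
  giving Kubelu noteed.
Only *nutaed yields all of Fetasish nusais, Lupan nusoed, Kubelu noteed.

*nutaed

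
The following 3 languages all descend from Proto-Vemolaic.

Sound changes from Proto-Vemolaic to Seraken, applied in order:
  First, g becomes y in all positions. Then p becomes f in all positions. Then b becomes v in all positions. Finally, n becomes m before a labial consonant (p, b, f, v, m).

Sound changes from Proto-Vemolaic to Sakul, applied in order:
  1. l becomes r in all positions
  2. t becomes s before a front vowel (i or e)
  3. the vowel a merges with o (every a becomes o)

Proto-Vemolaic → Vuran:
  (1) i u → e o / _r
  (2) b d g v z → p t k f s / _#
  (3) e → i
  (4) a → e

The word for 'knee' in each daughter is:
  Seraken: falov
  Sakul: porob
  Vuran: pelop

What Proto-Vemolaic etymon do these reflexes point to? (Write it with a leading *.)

Position 3: Seraken has l, Sakul has r, Vuran has l. Seraken preserves l here (none of its changes turn any other segment into l), so the proto-segment is *l.
Position 5: Seraken has v, Sakul has b, Vuran has p. Sakul preserves b here (none of its changes turn any other segment into b), so the proto-segment is *b.
Verify the candidate proto-form against each daughter:
Seraken: *palob
  palob (rule 1 does not apply)
  palob → falob   [unconditioned shift]
  falob → falov   [unconditioned shift]
  falov (rule 4 does not apply)
  giving Seraken falov.
Sakul: start from *palob.
  rule 1 (unconditioned shift): palob → parob
  rule 2: no change — parob
  rule 3 (vowel merger): parob → porob
  ⇒ Sakul porob
Vuran: *palob > palop > pelop  (by final devoicing, vowel merger)
*palob is the unique common source.

*palob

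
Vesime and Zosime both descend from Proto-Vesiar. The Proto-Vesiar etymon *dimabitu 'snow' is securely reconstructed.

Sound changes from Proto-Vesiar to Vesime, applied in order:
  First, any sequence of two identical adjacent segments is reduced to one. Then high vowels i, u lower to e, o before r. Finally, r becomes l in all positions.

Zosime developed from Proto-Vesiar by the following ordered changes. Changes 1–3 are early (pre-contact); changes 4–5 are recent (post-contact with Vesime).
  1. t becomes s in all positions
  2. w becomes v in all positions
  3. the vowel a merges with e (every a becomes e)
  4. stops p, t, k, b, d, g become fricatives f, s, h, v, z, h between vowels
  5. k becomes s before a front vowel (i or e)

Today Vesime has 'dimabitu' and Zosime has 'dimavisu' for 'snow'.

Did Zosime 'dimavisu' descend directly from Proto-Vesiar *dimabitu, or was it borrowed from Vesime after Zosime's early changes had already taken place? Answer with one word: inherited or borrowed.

If inherited, *dimabitu would pass through all of Zosime's changes:
Zosime: start from *dimabitu.
  rule 1 (unconditioned shift): dimabitu → dimabisu
  rule 2: no change — dimabisu
  rule 3 (vowel merger): dimabisu → dimebisu
  rule 4 (intervocalic lenition): dimebisu → dimevisu
  rule 5: no change — dimevisu
  ⇒ Zosime dimevisu
If borrowed from Vesime 'dimabitu' after the early changes, it would undergo only the recent ones:
  rule 4 (intervocalic lenition): dimabitu → dimavisu
  rule 5 (palatalisation): no change (dimavisu)
  ⇒ as a loan: dimavisu
Zosime 'dimavisu' matches the loan outcome 'dimavisu', not the inherited 'dimevisu' — it skipped the early Zosime changes, so it was borrowed from Vesime.

borrowed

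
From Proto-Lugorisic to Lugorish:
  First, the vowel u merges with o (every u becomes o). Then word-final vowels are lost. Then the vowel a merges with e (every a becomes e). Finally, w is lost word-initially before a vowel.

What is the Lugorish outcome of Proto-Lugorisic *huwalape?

Lugorish: *huwalape
  huwalape → howalape   [vowel merger]
  howalape → howalap   [apocope]
  howalap → howelep   [vowel merger]
  howelep (rule 4 does not apply)
  giving Lugorish howelep.

howelep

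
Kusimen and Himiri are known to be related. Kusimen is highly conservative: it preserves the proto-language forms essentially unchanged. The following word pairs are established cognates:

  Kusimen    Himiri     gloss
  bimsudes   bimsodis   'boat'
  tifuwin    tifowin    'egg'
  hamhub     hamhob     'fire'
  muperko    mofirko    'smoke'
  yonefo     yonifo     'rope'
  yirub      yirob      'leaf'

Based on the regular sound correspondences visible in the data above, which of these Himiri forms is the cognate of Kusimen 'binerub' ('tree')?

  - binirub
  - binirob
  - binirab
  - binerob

binirob

muperko ~ mofirko — Kusimen e corresponds to Himiri i after a consonant, before r.
hamhub ~ hamhob, yirub ~ yirob — Kusimen u corresponds to Himiri o after a consonant, before a labial obstruent.
Applying these to Kusimen 'binerub':
  binerub → binirub   (e→i after a consonant, before r)
  binirub → binirob   (u→o after a consonant, before a labial obstruent)
So the Himiri cognate is 'binirob'.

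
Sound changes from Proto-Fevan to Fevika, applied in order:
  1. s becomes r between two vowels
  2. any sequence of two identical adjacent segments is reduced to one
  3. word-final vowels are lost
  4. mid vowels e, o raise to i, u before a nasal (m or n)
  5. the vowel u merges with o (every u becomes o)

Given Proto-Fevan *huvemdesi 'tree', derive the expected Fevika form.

Fevika: *huvemdesi > huvemderi > huvemder > huvimder > hovimder  (by rhotacism, apocope, pre-nasal raising, vowel merger)

hovimder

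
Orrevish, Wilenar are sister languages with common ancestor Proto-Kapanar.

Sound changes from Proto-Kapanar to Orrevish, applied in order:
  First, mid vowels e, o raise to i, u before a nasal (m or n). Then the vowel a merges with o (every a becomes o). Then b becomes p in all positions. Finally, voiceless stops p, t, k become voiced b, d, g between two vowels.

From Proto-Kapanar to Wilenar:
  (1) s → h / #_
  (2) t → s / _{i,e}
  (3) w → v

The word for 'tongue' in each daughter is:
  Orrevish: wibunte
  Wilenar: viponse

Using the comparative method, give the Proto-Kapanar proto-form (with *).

*wiponte

Position 1: Orrevish has w, Wilenar has v. Orrevish preserves w here (none of its changes turn any other segment into w), so the proto-segment is *w.
Position 6: Orrevish has t, Wilenar has s. Orrevish preserves t here (none of its changes turn any other segment into t), so the proto-segment is *t.
This points to *wiponte. Verify forward in each daughter:
Orrevish: start from *wiponte.
  rule 1 (pre-nasal raising): wiponte → wipunte
  rule 2: no change — wipunte
  rule 3: no change — wipunte
  rule 4 (intervocalic voicing): wipunte → wibunte
  ⇒ Orrevish wibunte
Wilenar: *wiponte > wiponse > viponse  (by palatalisation, unconditioned shift)
No other proto-form is consistent with every reflex, so the reconstruction is *wiponte.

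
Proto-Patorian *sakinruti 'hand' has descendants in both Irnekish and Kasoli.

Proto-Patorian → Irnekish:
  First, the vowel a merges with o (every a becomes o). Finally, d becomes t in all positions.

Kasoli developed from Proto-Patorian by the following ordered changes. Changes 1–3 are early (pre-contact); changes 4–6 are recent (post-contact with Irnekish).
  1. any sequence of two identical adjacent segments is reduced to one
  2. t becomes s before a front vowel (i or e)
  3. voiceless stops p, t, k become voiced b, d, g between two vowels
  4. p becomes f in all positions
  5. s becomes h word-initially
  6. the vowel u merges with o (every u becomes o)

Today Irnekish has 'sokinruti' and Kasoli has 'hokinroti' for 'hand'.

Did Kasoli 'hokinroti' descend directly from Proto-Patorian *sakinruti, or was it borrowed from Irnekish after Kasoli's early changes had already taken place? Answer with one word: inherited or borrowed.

borrowed

If inherited, *sakinruti would pass through all of Kasoli's changes:
Kasoli: *sakinruti > sakinrusi > saginrusi > haginrusi > haginrosi  (by palatalisation, intervocalic voicing, debuccalisation, vowel merger)
If borrowed from Irnekish 'sokinruti' after the early changes, it would undergo only the recent ones:
  rule 4 (unconditioned shift): no change (sokinruti)
  rule 5 (debuccalisation): sokinruti → hokinruti
  rule 6 (vowel merger): hokinruti → hokinroti
  ⇒ as a loan: hokinroti
Kasoli 'hokinroti' matches the loan outcome 'hokinroti', not the inherited 'haginrosi' — it skipped the early Kasoli changes, so it was borrowed from Irnekish.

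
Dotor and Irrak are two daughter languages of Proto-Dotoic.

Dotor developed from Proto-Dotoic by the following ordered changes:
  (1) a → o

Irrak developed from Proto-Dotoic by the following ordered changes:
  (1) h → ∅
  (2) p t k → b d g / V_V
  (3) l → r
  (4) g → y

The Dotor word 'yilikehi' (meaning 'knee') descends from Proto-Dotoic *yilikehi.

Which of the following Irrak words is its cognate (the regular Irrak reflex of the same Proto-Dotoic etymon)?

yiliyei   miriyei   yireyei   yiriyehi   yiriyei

yiriyei

Irrak: start from *yilikehi.
  rule 1 (h-loss): yilikehi → yilikei
  rule 2 (intervocalic voicing): yilikei → yiligei
  rule 3 (unconditioned shift): yiligei → yirigei
  rule 4 (unconditioned shift): yirigei → yiriyei
  ⇒ Irrak yiriyei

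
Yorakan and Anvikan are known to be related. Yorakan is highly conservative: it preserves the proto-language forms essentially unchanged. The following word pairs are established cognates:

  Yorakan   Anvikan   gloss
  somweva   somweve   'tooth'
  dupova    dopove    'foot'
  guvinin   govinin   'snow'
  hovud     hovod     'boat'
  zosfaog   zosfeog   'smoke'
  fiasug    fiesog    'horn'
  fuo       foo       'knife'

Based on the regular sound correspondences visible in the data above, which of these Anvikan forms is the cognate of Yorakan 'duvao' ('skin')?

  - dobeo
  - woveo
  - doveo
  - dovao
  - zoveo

doveo

guvinin ~ govinin — Yorakan u corresponds to Anvikan o after a consonant, before a labial obstruent.
zosfaog ~ zosfeog — Yorakan a corresponds to Anvikan e after a consonant, before a back vowel.
Applying these to Yorakan 'duvao':
  duvao → dovao   (u→o after a consonant, before a labial obstruent)
  dovao → doveo   (a→e after a consonant, before a back vowel)
So the Anvikan cognate is 'doveo'.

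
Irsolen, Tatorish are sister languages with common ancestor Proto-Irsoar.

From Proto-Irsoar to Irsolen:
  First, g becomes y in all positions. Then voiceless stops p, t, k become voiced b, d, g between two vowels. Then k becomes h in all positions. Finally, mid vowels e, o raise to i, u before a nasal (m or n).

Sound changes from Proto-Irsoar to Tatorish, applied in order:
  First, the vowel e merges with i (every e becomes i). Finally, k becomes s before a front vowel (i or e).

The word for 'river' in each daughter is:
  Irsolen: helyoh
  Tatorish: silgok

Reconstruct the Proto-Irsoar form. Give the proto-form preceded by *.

*kelgok

Position 4: Irsolen has y, Tatorish has g. Tatorish preserves g here (none of its changes turn any other segment into g), so the proto-segment is *g.
Position 2: Irsolen has e, Tatorish has i. Irsolen preserves e here (none of its changes turn any other segment into e), so the proto-segment is *e.
This points to *kelgok. Verify forward in each daughter:
Irsolen: start from *kelgok.
  rule 1 (unconditioned shift): kelgok → kelyok
  rule 2: no change — kelyok
  rule 3 (unconditioned shift): kelyok → helyoh
  rule 4: no change — helyoh
  ⇒ Irsolen helyoh
Tatorish: *kelgok
  kelgok → kilgok   [vowel merger]
  kilgok → silgok   [palatalisation]
  giving Tatorish silgok.
No other proto-form is consistent with every reflex, so the reconstruction is *kelgok.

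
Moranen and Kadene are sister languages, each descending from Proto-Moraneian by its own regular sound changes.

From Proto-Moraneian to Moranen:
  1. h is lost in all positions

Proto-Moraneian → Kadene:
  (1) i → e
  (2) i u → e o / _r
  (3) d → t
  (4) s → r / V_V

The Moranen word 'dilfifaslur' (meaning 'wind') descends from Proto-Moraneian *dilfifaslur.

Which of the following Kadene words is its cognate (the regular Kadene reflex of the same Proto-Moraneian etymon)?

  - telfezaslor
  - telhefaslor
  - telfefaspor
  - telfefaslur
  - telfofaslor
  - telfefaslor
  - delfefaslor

Kadene: start from *dilfifaslur.
  rule 1 (vowel merger): dilfifaslur → delfefaslur
  rule 2 (pre-rhotic lowering): delfefaslur → delfefaslor
  rule 3 (unconditioned shift): delfefaslor → telfefaslor
  rule 4: no change — telfefaslor
  ⇒ Kadene telfefaslor

telfefaslor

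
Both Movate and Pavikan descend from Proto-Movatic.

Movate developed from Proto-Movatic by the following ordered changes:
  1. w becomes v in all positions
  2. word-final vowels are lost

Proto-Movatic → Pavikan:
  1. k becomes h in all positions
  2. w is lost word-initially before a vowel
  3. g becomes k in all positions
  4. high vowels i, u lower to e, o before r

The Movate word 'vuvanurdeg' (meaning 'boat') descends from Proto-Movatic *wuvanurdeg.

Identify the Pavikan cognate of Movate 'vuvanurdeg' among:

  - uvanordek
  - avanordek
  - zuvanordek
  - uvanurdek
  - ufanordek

Pavikan: start from *wuvanurdeg.
  rule 1: no change — wuvanurdeg
  rule 2 (glide loss): wuvanurdeg → uvanurdeg
  rule 3 (unconditioned shift): uvanurdeg → uvanurdek
  rule 4 (pre-rhotic lowering): uvanurdek → uvanordek
  ⇒ Pavikan uvanordek
The other candidates each miss or misapply at least one Pavikan change.

uvanordek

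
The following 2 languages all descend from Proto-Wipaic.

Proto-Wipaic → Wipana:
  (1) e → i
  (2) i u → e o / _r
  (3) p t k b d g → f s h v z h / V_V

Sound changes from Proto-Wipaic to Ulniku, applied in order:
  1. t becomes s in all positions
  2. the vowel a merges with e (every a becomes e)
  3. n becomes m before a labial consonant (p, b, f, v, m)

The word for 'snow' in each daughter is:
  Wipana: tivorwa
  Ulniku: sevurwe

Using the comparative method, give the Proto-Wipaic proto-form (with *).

Position 7: Wipana has a, Ulniku has e. Wipana preserves a here (none of its changes turn any other segment into a), so the proto-segment is *a.
Position 4: Wipana has o, Ulniku has u. Ulniku preserves u here (none of its changes turn any other segment into u), so the proto-segment is *u.
Position 1: Wipana has t, Ulniku has s. Wipana preserves t here (none of its changes turn any other segment into t), so the proto-segment is *t.
This points to *tevurwa. Verify forward in each daughter:
Wipana: start from *tevurwa.
  rule 1 (vowel merger): tevurwa → tivurwa
  rule 2 (pre-rhotic lowering): tivurwa → tivorwa
  rule 3: no change — tivorwa
  ⇒ Wipana tivorwa
Ulniku: *tevurwa
  tevurwa → sevurwa   [unconditioned shift]
  sevurwa → sevurwe   [vowel merger]
  sevurwe (rule 3 does not apply)
  giving Ulniku sevurwe.
Only *tevurwa yields all of Wipana tivorwa, Ulniku sevurwe.

*tevurwa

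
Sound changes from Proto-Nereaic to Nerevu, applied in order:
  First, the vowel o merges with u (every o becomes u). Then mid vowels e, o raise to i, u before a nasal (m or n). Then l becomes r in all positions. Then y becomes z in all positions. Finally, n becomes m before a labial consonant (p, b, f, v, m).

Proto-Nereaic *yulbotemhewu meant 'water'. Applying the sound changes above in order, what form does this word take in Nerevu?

zurbutimhewu

Nerevu: *yulbotemhewu
  yulbotemhewu → yulbutemhewu   [vowel merger]
  yulbutemhewu → yulbutimhewu   [pre-nasal raising]
  yulbutimhewu → yurbutimhewu   [unconditioned shift]
  yurbutimhewu → zurbutimhewu   [unconditioned shift]
  zurbutimhewu (rule 5 does not apply)
  giving Nerevu zurbutimhewu.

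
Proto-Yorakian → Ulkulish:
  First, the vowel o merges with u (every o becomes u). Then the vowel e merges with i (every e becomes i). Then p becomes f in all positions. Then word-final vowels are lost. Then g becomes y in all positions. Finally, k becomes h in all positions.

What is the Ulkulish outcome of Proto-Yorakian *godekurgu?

Ulkulish: *godekurgu > gudekurgu > gudikurgu > gudikurg > yudikury > yudihury  (by vowel merger, vowel merger, apocope, unconditioned shift, unconditioned shift)

yudihury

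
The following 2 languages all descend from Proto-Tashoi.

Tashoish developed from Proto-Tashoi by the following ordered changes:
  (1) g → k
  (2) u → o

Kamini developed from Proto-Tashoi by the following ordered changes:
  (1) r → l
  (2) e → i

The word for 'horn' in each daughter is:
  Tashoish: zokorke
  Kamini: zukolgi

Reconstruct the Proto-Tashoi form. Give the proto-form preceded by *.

Position 5: Tashoish has r, Kamini has l. Tashoish preserves r here (none of its changes turn any other segment into r), so the proto-segment is *r.
Position 6: Tashoish has k, Kamini has g. Kamini preserves g here (none of its changes turn any other segment into g), so the proto-segment is *g.
This points to *zukorge. Verify forward in each daughter:
Tashoish: start from *zukorge.
  rule 1 (unconditioned shift): zukorge → zukorke
  rule 2 (vowel merger): zukorke → zokorke
  ⇒ Tashoish zokorke
Kamini: *zukorge
  zukorge → zukolge   [unconditioned shift]
  zukolge → zukolgi   [vowel merger]
  giving Kamini zukolgi.
*zukorge is the unique common source.

*zukorge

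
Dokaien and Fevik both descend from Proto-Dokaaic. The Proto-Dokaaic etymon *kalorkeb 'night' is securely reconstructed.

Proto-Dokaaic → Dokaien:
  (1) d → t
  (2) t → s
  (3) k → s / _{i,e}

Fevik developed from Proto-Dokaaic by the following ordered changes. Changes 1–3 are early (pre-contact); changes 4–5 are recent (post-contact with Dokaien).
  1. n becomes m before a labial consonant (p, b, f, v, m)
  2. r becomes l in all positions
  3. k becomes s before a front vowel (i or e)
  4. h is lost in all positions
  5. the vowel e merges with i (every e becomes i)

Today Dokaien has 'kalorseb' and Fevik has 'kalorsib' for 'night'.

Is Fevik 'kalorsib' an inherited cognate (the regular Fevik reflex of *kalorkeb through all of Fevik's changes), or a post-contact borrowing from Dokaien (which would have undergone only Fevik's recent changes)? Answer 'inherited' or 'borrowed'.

borrowed

If inherited, *kalorkeb would pass through all of Fevik's changes:
Fevik: start from *kalorkeb.
  rule 1: no change — kalorkeb
  rule 2 (unconditioned shift): kalorkeb → kalolkeb
  rule 3 (palatalisation): kalolkeb → kalolseb
  rule 4: no change — kalolseb
  rule 5 (vowel merger): kalolseb → kalolsib
  ⇒ Fevik kalolsib
If borrowed from Dokaien 'kalorseb' after the early changes, it would undergo only the recent ones:
  rule 4 (h-loss): no change (kalorseb)
  rule 5 (vowel merger): kalorseb → kalorsib
  ⇒ as a loan: kalorsib
Fevik 'kalorsib' matches the loan outcome 'kalorsib', not the inherited 'kalolsib' — it skipped the early Fevik changes, so it was borrowed from Dokaien.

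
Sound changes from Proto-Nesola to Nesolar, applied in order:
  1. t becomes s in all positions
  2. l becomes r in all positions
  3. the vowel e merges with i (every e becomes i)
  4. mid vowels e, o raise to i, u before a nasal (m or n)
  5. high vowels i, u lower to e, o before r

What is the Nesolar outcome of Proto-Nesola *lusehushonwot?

rusihushunwos

Nesolar: *lusehushonwot
  lusehushonwot → lusehushonwos   [unconditioned shift]
  lusehushonwos → rusehushonwos   [unconditioned shift]
  rusehushonwos → rusihushonwos   [vowel merger]
  rusihushonwos → rusihushunwos   [pre-nasal raising]
  rusihushunwos (rule 5 does not apply)
  giving Nesolar rusihushunwos.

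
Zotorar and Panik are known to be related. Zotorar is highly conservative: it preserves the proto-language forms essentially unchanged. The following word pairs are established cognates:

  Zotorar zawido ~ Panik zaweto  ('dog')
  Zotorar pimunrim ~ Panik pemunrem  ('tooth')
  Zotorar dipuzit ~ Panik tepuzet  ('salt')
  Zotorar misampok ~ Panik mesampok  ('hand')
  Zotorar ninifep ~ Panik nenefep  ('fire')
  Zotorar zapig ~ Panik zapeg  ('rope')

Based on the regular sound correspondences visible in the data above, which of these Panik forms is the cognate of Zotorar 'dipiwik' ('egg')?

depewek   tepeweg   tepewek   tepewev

tepewek

dipuzit ~ tepuzet — Zotorar d corresponds to Panik t word-initially before a front vowel.
dipuzit ~ tepuzet — Zotorar i corresponds to Panik e after a consonant, before a labial obstruent.
zawido ~ zaweto, dipuzit ~ tepuzet — Zotorar i corresponds to Panik e after a consonant, before a consonant other than r, m, n, p, b, f, v.
Applying these to Zotorar 'dipiwik':
  dipiwik → tipiwik   (d→t word-initially before a front vowel)
  tipiwik → tepiwik   (i→e after a consonant, before a labial obstruent)
  tepiwik → tepewik   (i→e after a consonant, before a consonant other than r, m, n, p, b, f, v)
  tepewik → tepewek   (i→e after a consonant, before a consonant other than r, m, n, p, b, f, v)
So the Panik cognate is 'tepewek'.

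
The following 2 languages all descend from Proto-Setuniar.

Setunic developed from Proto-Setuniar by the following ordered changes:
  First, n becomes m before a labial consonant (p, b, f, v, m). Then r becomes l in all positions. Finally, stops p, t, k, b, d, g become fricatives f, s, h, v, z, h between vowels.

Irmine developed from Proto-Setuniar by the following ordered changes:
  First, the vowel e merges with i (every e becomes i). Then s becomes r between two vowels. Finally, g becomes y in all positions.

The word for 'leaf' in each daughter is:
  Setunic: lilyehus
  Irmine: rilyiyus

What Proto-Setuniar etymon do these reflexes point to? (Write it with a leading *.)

*rilyegus

Position 1: Setunic has l, Irmine has r. Taking the neighbouring segments as reconstructed: Setunic l could go back to *l or *r; Irmine r can only go back to *r — the one source consistent with every daughter is *r.
Position 6: Setunic has h, Irmine has y. Taking the neighbouring segments as reconstructed: Setunic h could go back to *k or *g or *h; Irmine y could go back to *g or *y — the one source consistent with every daughter is *g.
Position 5: Setunic has e, Irmine has i. Setunic preserves e here (none of its changes turn any other segment into e), so the proto-segment is *e.
This points to *rilyegus. Verify forward in each daughter:
Setunic: start from *rilyegus.
  rule 1: no change — rilyegus
  rule 2 (unconditioned shift): rilyegus → lilyegus
  rule 3 (intervocalic lenition): lilyegus → lilyehus
  ⇒ Setunic lilyehus
Irmine: *rilyegus > rilyigus > rilyiyus  (by vowel merger, unconditioned shift)
No other proto-form is consistent with every reflex, so the reconstruction is *rilyegus.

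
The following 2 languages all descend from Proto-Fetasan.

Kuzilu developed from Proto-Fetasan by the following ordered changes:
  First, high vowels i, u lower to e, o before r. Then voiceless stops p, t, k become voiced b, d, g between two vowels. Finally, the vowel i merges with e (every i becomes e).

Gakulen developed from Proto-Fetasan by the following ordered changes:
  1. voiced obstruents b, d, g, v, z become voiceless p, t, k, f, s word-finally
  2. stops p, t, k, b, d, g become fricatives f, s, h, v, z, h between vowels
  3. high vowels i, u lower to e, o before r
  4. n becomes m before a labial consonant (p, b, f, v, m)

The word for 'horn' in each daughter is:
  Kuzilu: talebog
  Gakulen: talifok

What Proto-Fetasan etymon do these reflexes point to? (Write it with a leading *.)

Position 4: Kuzilu has e, Gakulen has i. Gakulen preserves i here (none of its changes turn any other segment into i), so the proto-segment is *i.
Position 7: Kuzilu has g, Gakulen has k. Taking the neighbouring segments as reconstructed: Kuzilu g can only go back to *g; Gakulen k could go back to *k or *g — the one source consistent with every daughter is *g.
Position 5: Kuzilu has b, Gakulen has f. Taking the neighbouring segments as reconstructed: Kuzilu b could go back to *p or *b; Gakulen f could go back to *p or *f — the one source consistent with every daughter is *p.
This points to *talipog. Verify forward in each daughter:
Kuzilu: start from *talipog.
  rule 1: no change — talipog
  rule 2 (intervocalic voicing): talipog → talibog
  rule 3 (vowel merger): talibog → talebog
  ⇒ Kuzilu talebog
Gakulen: start from *talipog.
  rule 1 (final devoicing): talipog → talipok
  rule 2 (intervocalic lenition): talipok → talifok
  rule 3: no change — talifok
  rule 4: no change — talifok
  ⇒ Gakulen talifok
Only *talipog yields all of Kuzilu talebog, Gakulen talifok.

*talipog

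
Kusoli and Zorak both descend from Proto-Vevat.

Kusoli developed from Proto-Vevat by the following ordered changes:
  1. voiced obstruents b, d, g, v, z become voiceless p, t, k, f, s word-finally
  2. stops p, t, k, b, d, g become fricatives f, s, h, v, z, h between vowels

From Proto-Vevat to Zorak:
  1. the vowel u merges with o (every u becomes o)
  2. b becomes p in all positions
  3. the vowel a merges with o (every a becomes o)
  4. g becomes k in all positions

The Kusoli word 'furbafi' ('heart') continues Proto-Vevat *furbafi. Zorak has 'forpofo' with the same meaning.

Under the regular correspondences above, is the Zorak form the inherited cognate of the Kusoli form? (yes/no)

no

Derive the expected Zorak reflex of *furbafi:
Zorak: start from *furbafi.
  rule 1 (vowel merger): furbafi → forbafi
  rule 2 (unconditioned shift): forbafi → forpafi
  rule 3 (vowel merger): forpafi → forpofi
  rule 4: no change — forpofi
  ⇒ Zorak forpofi
The regular Zorak reflex would be 'forpofi', but the attested form is 'forpofo'. The correspondence is irregular, so they are not cognates (the Zorak form has a different source).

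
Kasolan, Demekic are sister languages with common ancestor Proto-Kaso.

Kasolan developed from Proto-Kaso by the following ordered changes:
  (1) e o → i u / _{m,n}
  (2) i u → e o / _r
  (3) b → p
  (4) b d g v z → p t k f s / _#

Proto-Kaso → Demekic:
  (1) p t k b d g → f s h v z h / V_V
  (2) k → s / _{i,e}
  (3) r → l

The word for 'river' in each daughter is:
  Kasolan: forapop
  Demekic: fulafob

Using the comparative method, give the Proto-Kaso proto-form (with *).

*furapob

Position 7: Kasolan has p, Demekic has b. Demekic preserves b here (none of its changes turn any other segment into b), so the proto-segment is *b.
Position 3: Kasolan has r, Demekic has l. Kasolan preserves r here (none of its changes turn any other segment into r), so the proto-segment is *r.
This points to *furapob. Verify forward in each daughter:
Kasolan: start from *furapob.
  rule 1: no change — furapob
  rule 2 (pre-rhotic lowering): furapob → forapob
  rule 3 (unconditioned shift): forapob → forapop
  rule 4: no change — forapop
  ⇒ Kasolan forapop
Demekic: *furapob
  furapob → furafob   [intervocalic lenition]
  furafob (rule 2 does not apply)
  furafob → fulafob   [unconditioned shift]
  giving Demekic fulafob.
No other proto-form is consistent with every reflex, so the reconstruction is *furapob.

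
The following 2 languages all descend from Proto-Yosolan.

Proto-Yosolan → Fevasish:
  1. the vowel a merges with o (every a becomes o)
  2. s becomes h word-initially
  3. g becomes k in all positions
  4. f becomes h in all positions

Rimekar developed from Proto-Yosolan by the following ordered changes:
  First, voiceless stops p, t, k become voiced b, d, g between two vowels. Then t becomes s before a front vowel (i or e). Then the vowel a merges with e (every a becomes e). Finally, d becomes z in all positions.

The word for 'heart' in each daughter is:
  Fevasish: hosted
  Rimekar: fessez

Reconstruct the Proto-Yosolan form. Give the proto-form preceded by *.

Position 1: Fevasish has h, Rimekar has f. Rimekar preserves f here (none of its changes turn any other segment into f), so the proto-segment is *f.
Position 4: Fevasish has t, Rimekar has s. Fevasish preserves t here (none of its changes turn any other segment into t), so the proto-segment is *t.
Position 2: Fevasish has o, Rimekar has e. Taking the neighbouring segments as reconstructed: Fevasish o could go back to *a or *o; Rimekar e could go back to *a or *e — the one source consistent with every daughter is *a.
Continuing position by position gives *fasted; check it forward:
Fevasish: start from *fasted.
  rule 1 (vowel merger): fasted → fosted
  rule 2: no change — fosted
  rule 3: no change — fosted
  rule 4 (unconditioned shift): fosted → hosted
  ⇒ Fevasish hosted
Rimekar: *fasted > fassed > fessed > fessez  (by palatalisation, vowel merger, unconditioned shift)
*fasted is the unique common source.

*fasted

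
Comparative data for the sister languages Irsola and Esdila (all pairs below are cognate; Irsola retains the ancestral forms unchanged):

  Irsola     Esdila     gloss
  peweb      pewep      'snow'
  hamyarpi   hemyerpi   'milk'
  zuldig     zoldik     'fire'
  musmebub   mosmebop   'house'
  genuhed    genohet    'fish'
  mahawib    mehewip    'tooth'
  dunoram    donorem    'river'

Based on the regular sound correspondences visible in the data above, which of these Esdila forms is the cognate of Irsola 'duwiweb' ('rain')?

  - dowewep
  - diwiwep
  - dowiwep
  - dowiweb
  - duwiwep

dowiwep

zuldig ~ zoldik, musmebub ~ mosmebop — Irsola u corresponds to Esdila o after a consonant, before a consonant other than r, m, n, p, b, f, v.
peweb ~ pewep, musmebub ~ mosmebop — Irsola b corresponds to Esdila p word-finally.
Applying these to Irsola 'duwiweb':
  duwiweb → dowiweb   (u→o after a consonant, before a consonant other than r, m, n, p, b, f, v)
  dowiweb → dowiwep   (b→p word-finally)
So the Esdila cognate is 'dowiwep'.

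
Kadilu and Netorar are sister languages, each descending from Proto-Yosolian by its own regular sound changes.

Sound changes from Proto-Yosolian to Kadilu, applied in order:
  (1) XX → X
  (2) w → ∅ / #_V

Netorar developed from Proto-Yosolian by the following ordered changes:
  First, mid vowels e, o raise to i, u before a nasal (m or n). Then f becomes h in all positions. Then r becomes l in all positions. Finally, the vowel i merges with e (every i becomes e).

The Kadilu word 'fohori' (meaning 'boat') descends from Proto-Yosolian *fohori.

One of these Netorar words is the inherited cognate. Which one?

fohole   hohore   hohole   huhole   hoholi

Netorar: *fohori > hohori > hoholi > hohole  (by unconditioned shift, unconditioned shift, vowel merger)
Only 'hohole' matches the regular Netorar development of *fohori.

hohole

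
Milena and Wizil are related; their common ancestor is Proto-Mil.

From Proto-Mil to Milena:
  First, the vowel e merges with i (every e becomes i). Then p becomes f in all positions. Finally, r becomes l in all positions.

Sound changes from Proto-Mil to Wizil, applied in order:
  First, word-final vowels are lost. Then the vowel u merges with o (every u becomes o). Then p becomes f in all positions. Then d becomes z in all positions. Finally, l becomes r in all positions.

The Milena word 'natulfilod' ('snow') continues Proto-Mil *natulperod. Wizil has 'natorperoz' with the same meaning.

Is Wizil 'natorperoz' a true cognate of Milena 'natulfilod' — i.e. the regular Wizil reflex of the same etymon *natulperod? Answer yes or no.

no

Derive the expected Wizil reflex of *natulperod:
Wizil: start from *natulperod.
  rule 1: no change — natulperod
  rule 2 (vowel merger): natulperod → natolperod
  rule 3 (unconditioned shift): natolperod → natolferod
  rule 4 (unconditioned shift): natolferod → natolferoz
  rule 5 (unconditioned shift): natolferoz → natorferoz
  ⇒ Wizil natorferoz
The regular Wizil reflex would be 'natorferoz', but the attested form is 'natorperoz'. The correspondence is irregular, so they are not cognates (the Wizil form has a different source).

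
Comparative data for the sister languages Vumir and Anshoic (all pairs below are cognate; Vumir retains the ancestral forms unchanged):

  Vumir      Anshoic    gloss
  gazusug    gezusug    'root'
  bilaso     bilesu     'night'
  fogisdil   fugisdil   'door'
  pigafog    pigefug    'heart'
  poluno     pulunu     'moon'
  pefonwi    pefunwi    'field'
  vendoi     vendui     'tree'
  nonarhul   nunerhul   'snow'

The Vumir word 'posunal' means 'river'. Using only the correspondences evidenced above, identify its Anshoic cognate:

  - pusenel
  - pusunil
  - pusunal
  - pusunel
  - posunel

fogisdil ~ fugisdil, pigafog ~ pigefug — Vumir o corresponds to Anshoic u after a consonant, before a consonant other than r, m, n, p, b, f, v.
gazusug ~ gezusug, bilaso ~ bilesu — Vumir a corresponds to Anshoic e after a consonant, before a consonant other than r, m, n, p, b, f, v.
Applying these to Vumir 'posunal':
  posunal → pusunal   (o→u after a consonant, before a consonant other than r, m, n, p, b, f, v)
  pusunal → pusunel   (a→e after a consonant, before a consonant other than r, m, n, p, b, f, v)
So the Anshoic cognate is 'pusunel'.

pusunel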